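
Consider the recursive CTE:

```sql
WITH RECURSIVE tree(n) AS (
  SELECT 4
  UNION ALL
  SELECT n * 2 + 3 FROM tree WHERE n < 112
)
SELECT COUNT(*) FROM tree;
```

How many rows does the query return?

6

Base: n=4.
Iteration 1: 4 < 112 holds -> n = 4 * 2 + 3 = 11.
Iteration 2: 11 < 112 holds -> n = 11 * 2 + 3 = 25.
Iteration 3: 25 < 112 holds -> n = 25 * 2 + 3 = 53.
Iteration 4: 53 < 112 holds -> n = 53 * 2 + 3 = 109.
Iteration 5: 109 < 112 holds -> n = 109 * 2 + 3 = 221.
Iteration 6: 221 < 112 fails; recursion stops.
Total rows emitted: 6.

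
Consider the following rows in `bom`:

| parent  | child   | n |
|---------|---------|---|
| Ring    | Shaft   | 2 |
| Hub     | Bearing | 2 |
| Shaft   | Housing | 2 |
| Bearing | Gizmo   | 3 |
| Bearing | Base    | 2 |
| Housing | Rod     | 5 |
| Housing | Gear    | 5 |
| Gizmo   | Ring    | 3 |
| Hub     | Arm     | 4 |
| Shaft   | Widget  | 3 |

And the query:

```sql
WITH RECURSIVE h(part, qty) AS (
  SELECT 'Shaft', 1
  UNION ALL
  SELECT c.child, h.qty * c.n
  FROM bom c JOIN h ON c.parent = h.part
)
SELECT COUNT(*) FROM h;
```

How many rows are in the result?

Base: (Shaft, qty=1).
Iteration 1: components of {Shaft} -> Housing = 1*2 = 2, Widget = 1*3 = 3.
Iteration 2: components of {Housing,Widget} -> Gear = 2*5 = 10, Rod = 2*5 = 10.
Iteration 3: no further components; recursion stops.
Total rows emitted: 5.

5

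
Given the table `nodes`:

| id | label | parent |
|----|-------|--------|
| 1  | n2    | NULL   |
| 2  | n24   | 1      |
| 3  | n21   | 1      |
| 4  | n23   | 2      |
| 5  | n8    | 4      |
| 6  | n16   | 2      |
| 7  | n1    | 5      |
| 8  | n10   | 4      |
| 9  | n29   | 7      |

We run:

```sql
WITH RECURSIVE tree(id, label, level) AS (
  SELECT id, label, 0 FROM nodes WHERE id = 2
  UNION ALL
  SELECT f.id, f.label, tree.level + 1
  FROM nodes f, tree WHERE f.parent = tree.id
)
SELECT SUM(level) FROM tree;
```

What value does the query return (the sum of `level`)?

13

Base: id=2 (n24) at level 0.
Iteration 1: rows with parent in {2} -> n23 (id 4, level 1), n16 (id 6, level 1).
Iteration 2: rows with parent in {4,6} -> n8 (id 5, level 2), n10 (id 8, level 2).
Iteration 3: rows with parent in {5,8} -> n1 (id 7, level 3).
Iteration 4: rows with parent in {7} -> n29 (id 9, level 4).
Iteration 5: no rows with parent in {9}; recursion stops.
SUM(level) = 0 + 1 + 1 + 2 + 2 + 3 + 4 = 13.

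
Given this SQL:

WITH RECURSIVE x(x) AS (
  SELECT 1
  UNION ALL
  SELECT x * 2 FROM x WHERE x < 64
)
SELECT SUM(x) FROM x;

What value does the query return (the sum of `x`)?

127

Base: x=1.
Iteration 1: 1 < 64 holds -> x = 1 * 2 = 2.
Iteration 2: 2 < 64 holds -> x = 2 * 2 = 4.
Iteration 3: 4 < 64 holds -> x = 4 * 2 = 8.
Iteration 4: 8 < 64 holds -> x = 8 * 2 = 16.
Iteration 5: 16 < 64 holds -> x = 16 * 2 = 32.
Iteration 6: 32 < 64 holds -> x = 32 * 2 = 64.
Iteration 7: 64 < 64 fails; recursion stops.
SUM(x) = 1 + 2 + 4 + 8 + 16 + 32 + 64 = 127.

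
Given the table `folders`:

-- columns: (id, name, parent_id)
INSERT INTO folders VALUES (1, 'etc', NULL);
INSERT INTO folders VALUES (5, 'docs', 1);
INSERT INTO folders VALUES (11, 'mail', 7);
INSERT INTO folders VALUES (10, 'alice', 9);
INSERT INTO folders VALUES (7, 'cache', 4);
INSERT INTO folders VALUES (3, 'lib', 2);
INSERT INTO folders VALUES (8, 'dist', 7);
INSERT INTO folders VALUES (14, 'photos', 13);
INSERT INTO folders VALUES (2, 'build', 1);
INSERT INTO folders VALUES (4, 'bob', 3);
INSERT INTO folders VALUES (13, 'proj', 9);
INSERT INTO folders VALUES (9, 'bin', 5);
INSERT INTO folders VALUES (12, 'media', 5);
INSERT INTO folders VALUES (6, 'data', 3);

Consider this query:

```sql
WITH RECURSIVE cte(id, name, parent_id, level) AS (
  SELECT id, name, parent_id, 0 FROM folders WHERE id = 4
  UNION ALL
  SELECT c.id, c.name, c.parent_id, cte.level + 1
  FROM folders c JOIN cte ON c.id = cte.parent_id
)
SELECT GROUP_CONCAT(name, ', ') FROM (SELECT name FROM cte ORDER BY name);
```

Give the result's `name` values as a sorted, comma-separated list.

bob, build, etc, lib

Base: id=4 (bob), parent_id=3, level 0.
Iteration 1: join on id=3 -> lib (id 3, parent_id=2, level 1).
Iteration 2: join on id=2 -> build (id 2, parent_id=1, level 2).
Iteration 3: join on id=1 -> etc (id 1, parent_id=NULL, level 3).
Iteration 4: parent_id is NULL; no match; recursion stops.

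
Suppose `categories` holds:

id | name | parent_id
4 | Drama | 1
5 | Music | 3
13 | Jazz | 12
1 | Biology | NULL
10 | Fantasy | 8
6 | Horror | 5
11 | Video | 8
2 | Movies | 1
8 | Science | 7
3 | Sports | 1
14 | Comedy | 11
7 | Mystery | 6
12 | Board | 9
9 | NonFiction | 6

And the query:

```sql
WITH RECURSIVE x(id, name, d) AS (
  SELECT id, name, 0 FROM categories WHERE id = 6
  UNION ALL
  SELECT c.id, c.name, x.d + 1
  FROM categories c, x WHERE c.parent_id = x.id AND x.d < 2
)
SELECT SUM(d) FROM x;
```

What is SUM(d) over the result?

6

Base: id=6 (Horror) at d 0.
Iteration 1: rows with parent_id in {6} -> Mystery (id 7, d 1), NonFiction (id 9, d 1).
Iteration 2: rows with parent_id in {7,9} -> Science (id 8, d 2), Board (id 12, d 2).
Iteration 3: d < 2 fails for all current rows; recursion stops.
SUM(d) = 0 + 1 + 1 + 2 + 2 = 6.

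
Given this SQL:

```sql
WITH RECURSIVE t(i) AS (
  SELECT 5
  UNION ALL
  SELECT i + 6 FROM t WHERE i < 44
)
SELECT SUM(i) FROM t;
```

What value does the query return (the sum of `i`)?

Base: i=5.
Iteration 1: 5 < 44 holds -> i = 5 + 6 = 11.
Iteration 2: 11 < 44 holds -> i = 11 + 6 = 17.
Iteration 3: 17 < 44 holds -> i = 17 + 6 = 23.
Iteration 4: 23 < 44 holds -> i = 23 + 6 = 29.
Iteration 5: 29 < 44 holds -> i = 29 + 6 = 35.
Iteration 6: 35 < 44 holds -> i = 35 + 6 = 41.
Iteration 7: 41 < 44 holds -> i = 41 + 6 = 47.
Iteration 8: 47 < 44 fails; recursion stops.
SUM(i) = 5 + 11 + 17 + 23 + 29 + 35 + 41 + 47 = 208.

208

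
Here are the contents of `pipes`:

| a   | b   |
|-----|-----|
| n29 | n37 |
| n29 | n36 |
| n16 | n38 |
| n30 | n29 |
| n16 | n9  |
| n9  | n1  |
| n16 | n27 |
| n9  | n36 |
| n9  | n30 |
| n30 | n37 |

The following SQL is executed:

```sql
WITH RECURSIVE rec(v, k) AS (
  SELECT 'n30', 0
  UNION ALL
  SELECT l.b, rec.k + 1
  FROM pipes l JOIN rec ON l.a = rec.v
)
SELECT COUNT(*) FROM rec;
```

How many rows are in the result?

5

Base: (n30, k=0).
Iteration 1: edges from {n30} -> (n29, k=1), (n37, k=1).
Iteration 2: edges from {n29,n37} -> (n36, k=2), (n37, k=2).
Iteration 3: no outgoing edges from {n36,n37}; recursion stops.
Total rows emitted: 5.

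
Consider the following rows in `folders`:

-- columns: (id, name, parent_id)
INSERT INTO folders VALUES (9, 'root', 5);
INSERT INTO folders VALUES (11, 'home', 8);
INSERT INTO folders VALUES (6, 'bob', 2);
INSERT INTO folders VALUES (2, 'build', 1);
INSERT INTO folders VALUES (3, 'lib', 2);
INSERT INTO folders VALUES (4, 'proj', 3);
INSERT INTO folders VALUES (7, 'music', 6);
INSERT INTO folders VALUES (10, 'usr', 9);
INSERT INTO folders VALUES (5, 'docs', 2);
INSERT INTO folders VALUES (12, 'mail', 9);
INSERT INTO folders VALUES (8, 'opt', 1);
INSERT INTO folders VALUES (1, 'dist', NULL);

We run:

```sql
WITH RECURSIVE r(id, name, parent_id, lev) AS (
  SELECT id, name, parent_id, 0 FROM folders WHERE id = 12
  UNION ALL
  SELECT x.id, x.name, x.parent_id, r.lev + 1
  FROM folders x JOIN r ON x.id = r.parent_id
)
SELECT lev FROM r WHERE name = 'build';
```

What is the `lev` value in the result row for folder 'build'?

3

Base: id=12 (mail), parent_id=9, lev 0.
Iteration 1: join on id=9 -> root (id 9, parent_id=5, lev 1).
Iteration 2: join on id=5 -> docs (id 5, parent_id=2, lev 2).
Iteration 3: join on id=2 -> build (id 2, parent_id=1, lev 3).
Iteration 4: join on id=1 -> dist (id 1, parent_id=NULL, lev 4).
Iteration 5: parent_id is NULL; no match; recursion stops.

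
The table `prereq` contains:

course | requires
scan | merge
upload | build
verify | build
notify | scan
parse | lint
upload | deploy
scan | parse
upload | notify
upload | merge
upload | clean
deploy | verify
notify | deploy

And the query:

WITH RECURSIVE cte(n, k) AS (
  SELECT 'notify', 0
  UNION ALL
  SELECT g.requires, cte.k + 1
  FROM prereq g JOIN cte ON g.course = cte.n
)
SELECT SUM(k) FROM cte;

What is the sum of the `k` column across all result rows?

14

Base: (notify, k=0).
Iteration 1: edges from {notify} -> (deploy, k=1), (scan, k=1).
Iteration 2: edges from {deploy,scan} -> (merge, k=2), (parse, k=2), (verify, k=2).
Iteration 3: edges from {merge,parse,verify} -> (build, k=3), (lint, k=3).
Iteration 4: no outgoing edges from {build,lint}; recursion stops.
SUM(k) = 0 + 1 + 1 + 2 + 2 + 2 + 3 + 3 = 14.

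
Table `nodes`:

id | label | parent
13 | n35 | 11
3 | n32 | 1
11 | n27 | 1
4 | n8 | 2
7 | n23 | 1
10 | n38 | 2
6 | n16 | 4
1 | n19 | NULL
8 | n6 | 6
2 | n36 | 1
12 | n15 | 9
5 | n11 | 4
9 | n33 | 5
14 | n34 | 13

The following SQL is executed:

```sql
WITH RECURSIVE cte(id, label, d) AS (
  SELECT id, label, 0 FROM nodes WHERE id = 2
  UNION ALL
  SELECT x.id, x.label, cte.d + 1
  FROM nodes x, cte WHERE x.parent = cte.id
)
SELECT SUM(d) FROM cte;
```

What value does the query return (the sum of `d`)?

16

Base: id=2 (n36) at d 0.
Iteration 1: rows with parent in {2} -> n8 (id 4, d 1), n38 (id 10, d 1).
Iteration 2: rows with parent in {4,10} -> n11 (id 5, d 2), n16 (id 6, d 2).
Iteration 3: rows with parent in {5,6} -> n6 (id 8, d 3), n33 (id 9, d 3).
Iteration 4: rows with parent in {8,9} -> n15 (id 12, d 4).
Iteration 5: no rows with parent in {12}; recursion stops.
SUM(d) = 0 + 1 + 1 + 2 + 2 + 3 + 3 + 4 = 16.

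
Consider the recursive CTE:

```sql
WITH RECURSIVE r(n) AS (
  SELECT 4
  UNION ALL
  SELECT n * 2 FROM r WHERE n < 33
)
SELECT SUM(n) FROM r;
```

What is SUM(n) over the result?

Base: n=4.
Iteration 1: 4 < 33 holds -> n = 4 * 2 = 8.
Iteration 2: 8 < 33 holds -> n = 8 * 2 = 16.
Iteration 3: 16 < 33 holds -> n = 16 * 2 = 32.
Iteration 4: 32 < 33 holds -> n = 32 * 2 = 64.
Iteration 5: 64 < 33 fails; recursion stops.
SUM(n) = 4 + 8 + 16 + 32 + 64 = 124.

124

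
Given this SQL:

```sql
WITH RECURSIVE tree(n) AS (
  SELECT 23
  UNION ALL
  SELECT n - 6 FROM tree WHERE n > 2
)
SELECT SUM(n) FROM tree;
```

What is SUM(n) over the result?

Base: n=23.
Iteration 1: 23 > 2 holds -> n = 23 - 6 = 17.
Iteration 2: 17 > 2 holds -> n = 17 - 6 = 11.
Iteration 3: 11 > 2 holds -> n = 11 - 6 = 5.
Iteration 4: 5 > 2 holds -> n = 5 - 6 = -1.
Iteration 5: -1 > 2 fails; recursion stops.
SUM(n) = 23 + 17 + 11 + 5 + -1 = 55.

55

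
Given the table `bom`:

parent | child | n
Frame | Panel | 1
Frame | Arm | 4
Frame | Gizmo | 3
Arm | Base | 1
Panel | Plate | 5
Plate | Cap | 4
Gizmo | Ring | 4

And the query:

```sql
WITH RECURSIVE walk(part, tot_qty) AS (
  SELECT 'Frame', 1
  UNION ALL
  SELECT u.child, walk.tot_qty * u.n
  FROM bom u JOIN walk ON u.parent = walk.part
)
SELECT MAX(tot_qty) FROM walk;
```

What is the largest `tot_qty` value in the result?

20

Base: (Frame, tot_qty=1).
Iteration 1: components of {Frame} -> Arm = 1*4 = 4, Gizmo = 1*3 = 3, Panel = 1*1 = 1.
Iteration 2: components of {Arm,Gizmo,Panel} -> Base = 4*1 = 4, Plate = 1*5 = 5, Ring = 3*4 = 12.
Iteration 3: components of {Base,Plate,Ring} -> Cap = 5*4 = 20.
Iteration 4: no further components; recursion stops.
tot_qty values: 1, 1, 4, 3, 5, 4, 12, 20; the maximum is 20.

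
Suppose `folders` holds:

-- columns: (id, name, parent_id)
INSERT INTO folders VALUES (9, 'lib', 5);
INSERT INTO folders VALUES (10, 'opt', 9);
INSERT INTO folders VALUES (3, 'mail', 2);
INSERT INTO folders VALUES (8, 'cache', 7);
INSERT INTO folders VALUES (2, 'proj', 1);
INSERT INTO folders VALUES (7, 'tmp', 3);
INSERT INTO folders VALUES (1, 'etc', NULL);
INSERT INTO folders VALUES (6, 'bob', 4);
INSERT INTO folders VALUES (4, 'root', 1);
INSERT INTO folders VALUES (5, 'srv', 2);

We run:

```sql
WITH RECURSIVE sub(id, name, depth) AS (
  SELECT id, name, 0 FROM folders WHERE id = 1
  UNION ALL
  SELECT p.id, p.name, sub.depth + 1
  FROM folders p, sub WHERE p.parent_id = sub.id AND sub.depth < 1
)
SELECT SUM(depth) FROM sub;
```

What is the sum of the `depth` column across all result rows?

Base: id=1 (etc) at depth 0.
Iteration 1: rows with parent_id in {1} -> proj (id 2, depth 1), root (id 4, depth 1).
Iteration 2: depth < 1 fails for all current rows; recursion stops.
SUM(depth) = 0 + 1 + 1 = 2.

2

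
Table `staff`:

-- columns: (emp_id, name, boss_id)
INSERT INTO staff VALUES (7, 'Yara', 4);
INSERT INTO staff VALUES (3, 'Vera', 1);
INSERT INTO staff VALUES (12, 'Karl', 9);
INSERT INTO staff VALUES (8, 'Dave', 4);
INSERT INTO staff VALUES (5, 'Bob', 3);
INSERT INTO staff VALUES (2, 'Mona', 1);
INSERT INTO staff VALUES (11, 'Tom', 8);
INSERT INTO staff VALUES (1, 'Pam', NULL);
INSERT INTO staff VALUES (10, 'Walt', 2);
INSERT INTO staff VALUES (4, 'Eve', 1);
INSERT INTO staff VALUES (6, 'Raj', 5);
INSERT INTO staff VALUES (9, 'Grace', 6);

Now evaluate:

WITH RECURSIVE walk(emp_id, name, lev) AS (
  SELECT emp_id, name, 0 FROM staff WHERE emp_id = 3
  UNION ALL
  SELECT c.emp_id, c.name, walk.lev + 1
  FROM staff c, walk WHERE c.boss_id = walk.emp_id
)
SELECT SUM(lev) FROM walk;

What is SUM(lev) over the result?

Base: emp_id=3 (Vera) at lev 0.
Iteration 1: rows with boss_id in {3} -> Bob (id 5, lev 1).
Iteration 2: rows with boss_id in {5} -> Raj (id 6, lev 2).
Iteration 3: rows with boss_id in {6} -> Grace (id 9, lev 3).
Iteration 4: rows with boss_id in {9} -> Karl (id 12, lev 4).
Iteration 5: no rows with boss_id in {12}; recursion stops.
SUM(lev) = 0 + 1 + 2 + 3 + 4 = 10.

10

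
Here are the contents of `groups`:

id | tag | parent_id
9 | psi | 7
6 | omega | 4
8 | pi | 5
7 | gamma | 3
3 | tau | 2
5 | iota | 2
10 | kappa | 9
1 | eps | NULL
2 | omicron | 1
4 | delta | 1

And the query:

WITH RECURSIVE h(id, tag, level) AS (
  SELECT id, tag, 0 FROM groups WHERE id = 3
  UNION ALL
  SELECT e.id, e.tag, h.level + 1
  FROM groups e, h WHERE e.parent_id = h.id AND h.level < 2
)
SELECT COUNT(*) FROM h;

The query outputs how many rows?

Base: id=3 (tau) at level 0.
Iteration 1: rows with parent_id in {3} -> gamma (id 7, level 1).
Iteration 2: rows with parent_id in {7} -> psi (id 9, level 2).
Iteration 3: level < 2 fails for all current rows; recursion stops.
Total rows emitted: 3.

3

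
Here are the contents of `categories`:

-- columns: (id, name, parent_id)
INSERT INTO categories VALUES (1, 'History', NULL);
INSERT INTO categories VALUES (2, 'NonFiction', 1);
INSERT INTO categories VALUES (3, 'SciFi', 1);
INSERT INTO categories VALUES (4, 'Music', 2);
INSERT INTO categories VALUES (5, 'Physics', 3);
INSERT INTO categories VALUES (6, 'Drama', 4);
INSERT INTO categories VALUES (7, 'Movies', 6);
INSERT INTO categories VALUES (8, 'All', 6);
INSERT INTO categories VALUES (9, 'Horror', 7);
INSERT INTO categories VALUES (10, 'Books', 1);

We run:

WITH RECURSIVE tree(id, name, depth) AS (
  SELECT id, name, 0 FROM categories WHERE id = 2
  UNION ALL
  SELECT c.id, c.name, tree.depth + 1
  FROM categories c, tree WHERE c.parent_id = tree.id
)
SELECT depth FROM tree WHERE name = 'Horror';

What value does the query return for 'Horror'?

4

Base: id=2 (NonFiction) at depth 0.
Iteration 1: rows with parent_id in {2} -> Music (id 4, depth 1).
Iteration 2: rows with parent_id in {4} -> Drama (id 6, depth 2).
Iteration 3: rows with parent_id in {6} -> Movies (id 7, depth 3), All (id 8, depth 3).
Iteration 4: rows with parent_id in {7,8} -> Horror (id 9, depth 4).
Iteration 5: no rows with parent_id in {9}; recursion stops.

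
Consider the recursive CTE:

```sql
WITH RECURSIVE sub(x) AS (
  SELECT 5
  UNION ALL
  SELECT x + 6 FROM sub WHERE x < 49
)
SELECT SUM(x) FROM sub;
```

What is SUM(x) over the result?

Base: x=5.
Iteration 1: 5 < 49 holds -> x = 5 + 6 = 11.
Iteration 2: 11 < 49 holds -> x = 11 + 6 = 17.
Iteration 3: 17 < 49 holds -> x = 17 + 6 = 23.
Iteration 4: 23 < 49 holds -> x = 23 + 6 = 29.
Iteration 5: 29 < 49 holds -> x = 29 + 6 = 35.
Iteration 6: 35 < 49 holds -> x = 35 + 6 = 41.
Iteration 7: 41 < 49 holds -> x = 41 + 6 = 47.
Iteration 8: 47 < 49 holds -> x = 47 + 6 = 53.
Iteration 9: 53 < 49 fails; recursion stops.
SUM(x) = 5 + 11 + 17 + 23 + 29 + 35 + 41 + 47 + 53 = 261.

261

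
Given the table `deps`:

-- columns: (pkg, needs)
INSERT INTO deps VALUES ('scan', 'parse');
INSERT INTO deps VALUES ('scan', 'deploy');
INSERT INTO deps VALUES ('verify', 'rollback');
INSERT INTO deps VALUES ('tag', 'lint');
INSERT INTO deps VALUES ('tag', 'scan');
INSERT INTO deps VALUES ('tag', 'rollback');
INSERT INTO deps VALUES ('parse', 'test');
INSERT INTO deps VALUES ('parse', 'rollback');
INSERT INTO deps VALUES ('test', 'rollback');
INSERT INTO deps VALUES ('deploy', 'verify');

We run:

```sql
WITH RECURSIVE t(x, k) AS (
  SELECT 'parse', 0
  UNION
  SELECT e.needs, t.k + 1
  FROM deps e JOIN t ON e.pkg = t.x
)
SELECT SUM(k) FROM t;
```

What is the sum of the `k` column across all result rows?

4

Base: (parse, k=0).
Iteration 1: edges from {parse} -> (rollback, k=1), (test, k=1).
Iteration 2: edges from {rollback,test} -> (rollback, k=2).
Iteration 3: no outgoing edges from {rollback}; recursion stops.
SUM(k) = 0 + 1 + 1 + 2 = 4.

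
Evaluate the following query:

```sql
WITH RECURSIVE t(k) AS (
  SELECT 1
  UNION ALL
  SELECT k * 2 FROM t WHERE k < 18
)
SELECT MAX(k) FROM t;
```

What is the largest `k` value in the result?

Base: k=1.
Iteration 1: 1 < 18 holds -> k = 1 * 2 = 2.
Iteration 2: 2 < 18 holds -> k = 2 * 2 = 4.
Iteration 3: 4 < 18 holds -> k = 4 * 2 = 8.
Iteration 4: 8 < 18 holds -> k = 8 * 2 = 16.
Iteration 5: 16 < 18 holds -> k = 16 * 2 = 32.
Iteration 6: 32 < 18 fails; recursion stops.
k values: 1, 2, 4, 8, 16, 32; the maximum is 32.

32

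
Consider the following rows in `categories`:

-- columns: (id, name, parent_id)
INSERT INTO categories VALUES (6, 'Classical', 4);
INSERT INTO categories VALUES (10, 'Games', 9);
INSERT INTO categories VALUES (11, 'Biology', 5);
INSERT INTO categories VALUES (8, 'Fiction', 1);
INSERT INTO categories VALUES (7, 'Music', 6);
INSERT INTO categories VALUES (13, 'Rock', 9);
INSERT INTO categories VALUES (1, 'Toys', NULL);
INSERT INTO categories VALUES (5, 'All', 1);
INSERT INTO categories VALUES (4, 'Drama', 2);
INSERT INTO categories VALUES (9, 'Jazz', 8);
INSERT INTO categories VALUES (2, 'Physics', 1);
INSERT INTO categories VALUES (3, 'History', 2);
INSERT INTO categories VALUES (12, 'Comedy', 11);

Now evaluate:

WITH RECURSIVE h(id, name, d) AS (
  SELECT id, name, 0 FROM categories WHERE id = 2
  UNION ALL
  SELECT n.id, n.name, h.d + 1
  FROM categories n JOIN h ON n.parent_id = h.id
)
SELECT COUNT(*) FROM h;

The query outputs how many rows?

Base: id=2 (Physics) at d 0.
Iteration 1: rows with parent_id in {2} -> History (id 3, d 1), Drama (id 4, d 1).
Iteration 2: rows with parent_id in {3,4} -> Classical (id 6, d 2).
Iteration 3: rows with parent_id in {6} -> Music (id 7, d 3).
Iteration 4: no rows with parent_id in {7}; recursion stops.
Total rows emitted: 5.

5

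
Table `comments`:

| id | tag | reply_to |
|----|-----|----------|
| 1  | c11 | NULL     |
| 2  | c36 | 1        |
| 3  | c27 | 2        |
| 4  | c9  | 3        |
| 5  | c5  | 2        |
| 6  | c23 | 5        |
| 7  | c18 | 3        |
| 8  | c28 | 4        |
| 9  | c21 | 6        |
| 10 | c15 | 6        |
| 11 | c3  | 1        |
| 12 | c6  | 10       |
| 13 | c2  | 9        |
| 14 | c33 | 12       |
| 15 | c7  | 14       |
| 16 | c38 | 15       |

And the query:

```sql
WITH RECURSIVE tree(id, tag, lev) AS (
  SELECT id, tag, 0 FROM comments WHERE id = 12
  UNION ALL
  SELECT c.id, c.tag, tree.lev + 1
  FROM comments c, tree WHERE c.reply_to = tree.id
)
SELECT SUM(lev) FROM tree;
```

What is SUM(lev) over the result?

Base: id=12 (c6) at lev 0.
Iteration 1: rows with reply_to in {12} -> c33 (id 14, lev 1).
Iteration 2: rows with reply_to in {14} -> c7 (id 15, lev 2).
Iteration 3: rows with reply_to in {15} -> c38 (id 16, lev 3).
Iteration 4: no rows with reply_to in {16}; recursion stops.
SUM(lev) = 0 + 1 + 2 + 3 = 6.

6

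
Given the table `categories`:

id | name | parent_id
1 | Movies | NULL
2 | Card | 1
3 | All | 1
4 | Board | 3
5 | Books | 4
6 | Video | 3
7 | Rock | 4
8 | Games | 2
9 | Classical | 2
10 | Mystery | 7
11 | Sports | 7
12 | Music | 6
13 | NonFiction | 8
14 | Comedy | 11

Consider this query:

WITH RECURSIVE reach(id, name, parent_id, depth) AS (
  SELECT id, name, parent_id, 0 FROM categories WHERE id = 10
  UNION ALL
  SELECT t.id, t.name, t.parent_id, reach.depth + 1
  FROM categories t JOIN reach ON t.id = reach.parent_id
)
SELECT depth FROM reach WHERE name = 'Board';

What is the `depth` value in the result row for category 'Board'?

Base: id=10 (Mystery), parent_id=7, depth 0.
Iteration 1: join on id=7 -> Rock (id 7, parent_id=4, depth 1).
Iteration 2: join on id=4 -> Board (id 4, parent_id=3, depth 2).
Iteration 3: join on id=3 -> All (id 3, parent_id=1, depth 3).
Iteration 4: join on id=1 -> Movies (id 1, parent_id=NULL, depth 4).
Iteration 5: parent_id is NULL; no match; recursion stops.

2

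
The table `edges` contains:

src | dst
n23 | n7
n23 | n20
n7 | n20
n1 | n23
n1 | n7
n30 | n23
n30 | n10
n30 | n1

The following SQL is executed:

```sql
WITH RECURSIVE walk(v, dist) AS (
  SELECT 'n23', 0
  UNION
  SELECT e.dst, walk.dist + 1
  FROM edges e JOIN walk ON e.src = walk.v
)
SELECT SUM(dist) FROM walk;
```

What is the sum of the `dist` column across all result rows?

Base: (n23, dist=0).
Iteration 1: edges from {n23} -> (n20, dist=1), (n7, dist=1).
Iteration 2: edges from {n20,n7} -> (n20, dist=2).
Iteration 3: no outgoing edges from {n20}; recursion stops.
SUM(dist) = 0 + 1 + 1 + 2 = 4.

4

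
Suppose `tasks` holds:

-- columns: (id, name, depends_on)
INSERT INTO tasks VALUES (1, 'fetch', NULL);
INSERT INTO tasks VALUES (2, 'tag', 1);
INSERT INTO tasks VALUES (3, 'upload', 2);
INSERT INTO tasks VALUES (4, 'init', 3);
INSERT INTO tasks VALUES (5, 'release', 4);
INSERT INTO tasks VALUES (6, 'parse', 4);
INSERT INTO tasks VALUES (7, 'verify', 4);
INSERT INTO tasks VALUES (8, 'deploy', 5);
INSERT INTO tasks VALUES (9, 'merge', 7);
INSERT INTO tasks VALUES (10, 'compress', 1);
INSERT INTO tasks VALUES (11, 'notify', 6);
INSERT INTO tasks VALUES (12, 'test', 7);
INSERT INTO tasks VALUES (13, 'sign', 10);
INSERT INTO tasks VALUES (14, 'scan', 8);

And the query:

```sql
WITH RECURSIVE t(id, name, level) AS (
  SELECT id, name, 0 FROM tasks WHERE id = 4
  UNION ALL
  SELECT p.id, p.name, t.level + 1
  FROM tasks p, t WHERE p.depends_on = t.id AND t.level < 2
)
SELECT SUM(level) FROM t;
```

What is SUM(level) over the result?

11

Base: id=4 (init) at level 0.
Iteration 1: rows with depends_on in {4} -> release (id 5, level 1), parse (id 6, level 1), verify (id 7, level 1).
Iteration 2: rows with depends_on in {5,6,7} -> deploy (id 8, level 2), merge (id 9, level 2), notify (id 11, level 2), test (id 12, level 2).
Iteration 3: level < 2 fails for all current rows; recursion stops.
SUM(level) = 0 + 1 + 1 + 1 + 2 + 2 + 2 + 2 = 11.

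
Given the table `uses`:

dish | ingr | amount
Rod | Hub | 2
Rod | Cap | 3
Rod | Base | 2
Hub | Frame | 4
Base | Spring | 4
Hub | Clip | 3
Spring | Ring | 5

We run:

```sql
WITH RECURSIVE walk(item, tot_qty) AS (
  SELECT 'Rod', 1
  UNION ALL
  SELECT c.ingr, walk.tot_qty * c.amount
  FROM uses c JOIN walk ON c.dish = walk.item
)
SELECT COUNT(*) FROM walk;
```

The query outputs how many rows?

Base: (Rod, tot_qty=1).
Iteration 1: components of {Rod} -> Base = 1*2 = 2, Cap = 1*3 = 3, Hub = 1*2 = 2.
Iteration 2: components of {Base,Cap,Hub} -> Clip = 2*3 = 6, Frame = 2*4 = 8, Spring = 2*4 = 8.
Iteration 3: components of {Clip,Frame,Spring} -> Ring = 8*5 = 40.
Iteration 4: no further components; recursion stops.
Total rows emitted: 8.

8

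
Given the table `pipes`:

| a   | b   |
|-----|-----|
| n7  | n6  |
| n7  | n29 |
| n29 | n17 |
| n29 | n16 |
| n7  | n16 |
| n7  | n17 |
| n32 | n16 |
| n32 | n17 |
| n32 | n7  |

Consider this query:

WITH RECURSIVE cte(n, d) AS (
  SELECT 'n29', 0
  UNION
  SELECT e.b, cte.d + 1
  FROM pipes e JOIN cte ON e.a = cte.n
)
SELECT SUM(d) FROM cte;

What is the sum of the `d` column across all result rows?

2

Base: (n29, d=0).
Iteration 1: edges from {n29} -> (n16, d=1), (n17, d=1).
Iteration 2: no outgoing edges from {n16,n17}; recursion stops.
SUM(d) = 0 + 1 + 1 = 2.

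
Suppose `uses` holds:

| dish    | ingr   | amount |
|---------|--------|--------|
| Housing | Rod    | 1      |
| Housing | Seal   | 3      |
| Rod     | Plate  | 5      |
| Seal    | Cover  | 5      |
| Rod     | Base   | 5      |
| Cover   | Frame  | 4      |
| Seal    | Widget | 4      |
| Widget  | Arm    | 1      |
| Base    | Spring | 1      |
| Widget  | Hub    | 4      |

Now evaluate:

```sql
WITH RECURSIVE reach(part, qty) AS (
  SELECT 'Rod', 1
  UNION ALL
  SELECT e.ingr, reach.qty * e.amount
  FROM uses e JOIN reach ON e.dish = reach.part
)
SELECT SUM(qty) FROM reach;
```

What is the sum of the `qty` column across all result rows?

Base: (Rod, qty=1).
Iteration 1: components of {Rod} -> Base = 1*5 = 5, Plate = 1*5 = 5.
Iteration 2: components of {Base,Plate} -> Spring = 5*1 = 5.
Iteration 3: no further components; recursion stops.
SUM(qty) = 1 + 5 + 5 + 5 = 16.

16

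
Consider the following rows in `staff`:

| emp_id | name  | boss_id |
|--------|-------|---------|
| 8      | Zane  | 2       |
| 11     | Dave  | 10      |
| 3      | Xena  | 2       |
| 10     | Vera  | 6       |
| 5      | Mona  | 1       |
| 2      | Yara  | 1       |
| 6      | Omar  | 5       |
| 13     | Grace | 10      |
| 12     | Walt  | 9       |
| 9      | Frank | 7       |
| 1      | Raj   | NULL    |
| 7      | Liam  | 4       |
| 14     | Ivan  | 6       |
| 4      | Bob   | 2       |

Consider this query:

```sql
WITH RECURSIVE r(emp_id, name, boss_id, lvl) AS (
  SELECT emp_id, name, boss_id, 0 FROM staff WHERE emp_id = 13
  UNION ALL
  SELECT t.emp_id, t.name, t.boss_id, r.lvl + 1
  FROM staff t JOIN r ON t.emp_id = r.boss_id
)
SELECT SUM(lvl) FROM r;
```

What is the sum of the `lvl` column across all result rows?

10

Base: emp_id=13 (Grace), boss_id=10, lvl 0.
Iteration 1: join on emp_id=10 -> Vera (id 10, boss_id=6, lvl 1).
Iteration 2: join on emp_id=6 -> Omar (id 6, boss_id=5, lvl 2).
Iteration 3: join on emp_id=5 -> Mona (id 5, boss_id=1, lvl 3).
Iteration 4: join on emp_id=1 -> Raj (id 1, boss_id=NULL, lvl 4).
Iteration 5: boss_id is NULL; no match; recursion stops.
SUM(lvl) = 0 + 1 + 2 + 3 + 4 = 10.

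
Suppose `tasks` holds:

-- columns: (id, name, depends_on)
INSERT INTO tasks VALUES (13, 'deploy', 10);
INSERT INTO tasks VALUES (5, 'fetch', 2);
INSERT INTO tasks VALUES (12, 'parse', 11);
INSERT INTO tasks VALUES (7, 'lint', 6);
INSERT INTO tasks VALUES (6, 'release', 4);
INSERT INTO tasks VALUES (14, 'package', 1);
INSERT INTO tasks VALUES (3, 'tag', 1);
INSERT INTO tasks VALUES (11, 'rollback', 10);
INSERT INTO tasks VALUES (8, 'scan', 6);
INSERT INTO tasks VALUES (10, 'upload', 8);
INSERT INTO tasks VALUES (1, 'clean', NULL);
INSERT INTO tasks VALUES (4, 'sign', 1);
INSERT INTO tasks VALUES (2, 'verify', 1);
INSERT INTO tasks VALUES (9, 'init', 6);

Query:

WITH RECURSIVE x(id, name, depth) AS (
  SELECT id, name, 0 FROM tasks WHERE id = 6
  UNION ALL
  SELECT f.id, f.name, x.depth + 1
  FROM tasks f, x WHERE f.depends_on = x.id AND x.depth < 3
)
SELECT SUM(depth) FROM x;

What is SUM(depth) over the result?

11

Base: id=6 (release) at depth 0.
Iteration 1: rows with depends_on in {6} -> lint (id 7, depth 1), scan (id 8, depth 1), init (id 9, depth 1).
Iteration 2: rows with depends_on in {7,8,9} -> upload (id 10, depth 2).
Iteration 3: rows with depends_on in {10} -> rollback (id 11, depth 3), deploy (id 13, depth 3).
Iteration 4: depth < 3 fails for all current rows; recursion stops.
SUM(depth) = 0 + 1 + 1 + 1 + 2 + 3 + 3 = 11.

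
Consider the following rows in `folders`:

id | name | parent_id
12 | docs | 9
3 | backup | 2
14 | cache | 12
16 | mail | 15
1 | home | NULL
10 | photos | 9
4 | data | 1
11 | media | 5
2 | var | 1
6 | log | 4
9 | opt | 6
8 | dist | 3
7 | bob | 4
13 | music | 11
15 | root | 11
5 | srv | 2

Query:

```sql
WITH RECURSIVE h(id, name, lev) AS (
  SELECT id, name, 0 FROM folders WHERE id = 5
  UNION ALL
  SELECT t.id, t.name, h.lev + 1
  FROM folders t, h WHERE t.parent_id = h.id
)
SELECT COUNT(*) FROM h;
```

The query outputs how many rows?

Base: id=5 (srv) at lev 0.
Iteration 1: rows with parent_id in {5} -> media (id 11, lev 1).
Iteration 2: rows with parent_id in {11} -> music (id 13, lev 2), root (id 15, lev 2).
Iteration 3: rows with parent_id in {13,15} -> mail (id 16, lev 3).
Iteration 4: no rows with parent_id in {16}; recursion stops.
Total rows emitted: 5.

5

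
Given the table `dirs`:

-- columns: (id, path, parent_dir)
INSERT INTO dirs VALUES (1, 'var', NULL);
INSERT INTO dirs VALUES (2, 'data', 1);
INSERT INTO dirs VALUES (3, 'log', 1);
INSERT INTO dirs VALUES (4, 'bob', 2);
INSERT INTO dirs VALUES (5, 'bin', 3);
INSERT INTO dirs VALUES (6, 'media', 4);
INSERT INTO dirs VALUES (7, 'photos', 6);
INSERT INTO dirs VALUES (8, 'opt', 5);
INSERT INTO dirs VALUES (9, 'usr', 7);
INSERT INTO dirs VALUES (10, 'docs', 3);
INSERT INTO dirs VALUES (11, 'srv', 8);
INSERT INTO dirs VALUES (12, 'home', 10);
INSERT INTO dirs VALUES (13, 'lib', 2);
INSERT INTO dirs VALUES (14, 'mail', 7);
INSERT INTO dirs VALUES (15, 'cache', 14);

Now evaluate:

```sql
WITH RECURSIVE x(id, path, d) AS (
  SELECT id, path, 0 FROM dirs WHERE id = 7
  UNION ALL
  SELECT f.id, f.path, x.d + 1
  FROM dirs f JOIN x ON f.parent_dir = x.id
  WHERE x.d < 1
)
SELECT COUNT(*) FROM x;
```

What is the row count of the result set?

3

Base: id=7 (photos) at d 0.
Iteration 1: rows with parent_dir in {7} -> usr (id 9, d 1), mail (id 14, d 1).
Iteration 2: d < 1 fails for all current rows; recursion stops.
Total rows emitted: 3.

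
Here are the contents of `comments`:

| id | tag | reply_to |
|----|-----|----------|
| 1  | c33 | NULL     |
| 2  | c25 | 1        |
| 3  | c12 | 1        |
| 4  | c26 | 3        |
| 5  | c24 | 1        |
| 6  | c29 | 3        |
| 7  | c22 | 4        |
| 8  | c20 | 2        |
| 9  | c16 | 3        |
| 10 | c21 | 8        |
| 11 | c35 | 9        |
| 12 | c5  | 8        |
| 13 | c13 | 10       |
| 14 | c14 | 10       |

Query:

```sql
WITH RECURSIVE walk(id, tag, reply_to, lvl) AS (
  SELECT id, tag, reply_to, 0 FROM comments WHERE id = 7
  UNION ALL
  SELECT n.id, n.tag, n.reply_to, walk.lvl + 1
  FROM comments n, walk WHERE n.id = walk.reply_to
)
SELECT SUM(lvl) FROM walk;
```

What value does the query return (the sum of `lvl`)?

Base: id=7 (c22), reply_to=4, lvl 0.
Iteration 1: join on id=4 -> c26 (id 4, reply_to=3, lvl 1).
Iteration 2: join on id=3 -> c12 (id 3, reply_to=1, lvl 2).
Iteration 3: join on id=1 -> c33 (id 1, reply_to=NULL, lvl 3).
Iteration 4: reply_to is NULL; no match; recursion stops.
SUM(lvl) = 0 + 1 + 2 + 3 = 6.

6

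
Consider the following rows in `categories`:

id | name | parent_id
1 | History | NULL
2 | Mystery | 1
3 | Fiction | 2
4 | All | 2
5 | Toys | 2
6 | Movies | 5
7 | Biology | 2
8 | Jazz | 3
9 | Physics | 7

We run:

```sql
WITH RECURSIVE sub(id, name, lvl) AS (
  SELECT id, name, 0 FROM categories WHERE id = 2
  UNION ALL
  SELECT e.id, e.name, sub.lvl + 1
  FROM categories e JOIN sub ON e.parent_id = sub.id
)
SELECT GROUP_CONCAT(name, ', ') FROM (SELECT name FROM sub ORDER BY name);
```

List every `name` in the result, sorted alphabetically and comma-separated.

All, Biology, Fiction, Jazz, Movies, Mystery, Physics, Toys

Base: id=2 (Mystery) at lvl 0.
Iteration 1: rows with parent_id in {2} -> Fiction (id 3, lvl 1), All (id 4, lvl 1), Toys (id 5, lvl 1), Biology (id 7, lvl 1).
Iteration 2: rows with parent_id in {3,4,5,7} -> Movies (id 6, lvl 2), Jazz (id 8, lvl 2), Physics (id 9, lvl 2).
Iteration 3: no rows with parent_id in {6,8,9}; recursion stops.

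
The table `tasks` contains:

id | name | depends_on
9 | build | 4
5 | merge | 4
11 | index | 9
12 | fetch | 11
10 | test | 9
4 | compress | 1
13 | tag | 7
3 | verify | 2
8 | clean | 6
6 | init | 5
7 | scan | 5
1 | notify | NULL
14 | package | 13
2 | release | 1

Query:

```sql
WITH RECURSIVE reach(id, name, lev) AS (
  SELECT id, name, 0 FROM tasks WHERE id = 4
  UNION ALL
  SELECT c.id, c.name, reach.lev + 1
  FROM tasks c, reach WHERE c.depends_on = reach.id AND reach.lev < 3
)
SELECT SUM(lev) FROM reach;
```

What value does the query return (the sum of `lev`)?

Base: id=4 (compress) at lev 0.
Iteration 1: rows with depends_on in {4} -> merge (id 5, lev 1), build (id 9, lev 1).
Iteration 2: rows with depends_on in {5,9} -> init (id 6, lev 2), scan (id 7, lev 2), test (id 10, lev 2), index (id 11, lev 2).
Iteration 3: rows with depends_on in {6,7,10,11} -> clean (id 8, lev 3), fetch (id 12, lev 3), tag (id 13, lev 3).
Iteration 4: lev < 3 fails for all current rows; recursion stops.
SUM(lev) = 0 + 1 + 1 + 2 + 2 + 2 + 2 + 3 + 3 + 3 = 19.

19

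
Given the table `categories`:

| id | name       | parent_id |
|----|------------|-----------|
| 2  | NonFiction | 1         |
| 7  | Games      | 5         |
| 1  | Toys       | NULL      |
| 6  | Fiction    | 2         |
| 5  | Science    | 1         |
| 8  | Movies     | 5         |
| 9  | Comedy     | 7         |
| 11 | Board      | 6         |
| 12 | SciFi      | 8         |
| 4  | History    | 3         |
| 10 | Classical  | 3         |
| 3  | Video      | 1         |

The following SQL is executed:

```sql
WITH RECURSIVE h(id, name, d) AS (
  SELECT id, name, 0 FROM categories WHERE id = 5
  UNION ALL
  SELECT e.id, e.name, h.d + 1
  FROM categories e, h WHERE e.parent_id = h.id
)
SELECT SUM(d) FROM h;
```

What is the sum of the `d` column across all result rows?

6

Base: id=5 (Science) at d 0.
Iteration 1: rows with parent_id in {5} -> Games (id 7, d 1), Movies (id 8, d 1).
Iteration 2: rows with parent_id in {7,8} -> Comedy (id 9, d 2), SciFi (id 12, d 2).
Iteration 3: no rows with parent_id in {9,12}; recursion stops.
SUM(d) = 0 + 1 + 1 + 2 + 2 = 6.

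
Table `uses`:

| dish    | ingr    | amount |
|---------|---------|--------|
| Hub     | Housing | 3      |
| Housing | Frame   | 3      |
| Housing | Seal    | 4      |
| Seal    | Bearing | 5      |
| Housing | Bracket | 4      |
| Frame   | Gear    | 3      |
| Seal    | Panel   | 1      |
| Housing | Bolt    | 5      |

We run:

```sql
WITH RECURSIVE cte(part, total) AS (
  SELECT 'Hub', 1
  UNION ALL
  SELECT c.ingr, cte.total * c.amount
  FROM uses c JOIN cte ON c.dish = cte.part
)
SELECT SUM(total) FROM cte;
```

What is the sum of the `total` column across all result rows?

Base: (Hub, total=1).
Iteration 1: components of {Hub} -> Housing = 1*3 = 3.
Iteration 2: components of {Housing} -> Bolt = 3*5 = 15, Bracket = 3*4 = 12, Frame = 3*3 = 9, Seal = 3*4 = 12.
Iteration 3: components of {Bolt,Bracket,Frame,Seal} -> Bearing = 12*5 = 60, Gear = 9*3 = 27, Panel = 12*1 = 12.
Iteration 4: no further components; recursion stops.
SUM(total) = 1 + 3 + 9 + 12 + 12 + 15 + 27 + 60 + 12 = 151.

151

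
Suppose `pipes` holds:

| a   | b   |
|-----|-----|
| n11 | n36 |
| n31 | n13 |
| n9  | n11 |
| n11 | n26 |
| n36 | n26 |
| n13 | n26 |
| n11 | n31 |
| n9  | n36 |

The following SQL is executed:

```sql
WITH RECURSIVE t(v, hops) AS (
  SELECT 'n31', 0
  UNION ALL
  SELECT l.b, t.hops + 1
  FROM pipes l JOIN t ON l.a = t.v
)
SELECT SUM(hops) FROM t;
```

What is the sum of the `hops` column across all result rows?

3

Base: (n31, hops=0).
Iteration 1: edges from {n31} -> (n13, hops=1).
Iteration 2: edges from {n13} -> (n26, hops=2).
Iteration 3: no outgoing edges from {n26}; recursion stops.
SUM(hops) = 0 + 1 + 2 = 3.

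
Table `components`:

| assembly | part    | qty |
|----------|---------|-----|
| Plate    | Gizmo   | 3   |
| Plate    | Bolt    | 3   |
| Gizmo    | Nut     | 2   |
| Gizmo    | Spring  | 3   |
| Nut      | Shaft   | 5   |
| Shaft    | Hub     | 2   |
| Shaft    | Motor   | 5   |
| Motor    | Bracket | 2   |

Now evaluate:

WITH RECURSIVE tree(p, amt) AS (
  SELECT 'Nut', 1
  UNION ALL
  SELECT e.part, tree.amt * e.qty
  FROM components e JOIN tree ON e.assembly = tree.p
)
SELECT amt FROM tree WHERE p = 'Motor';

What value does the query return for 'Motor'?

25

Base: (Nut, amt=1).
Iteration 1: components of {Nut} -> Shaft = 1*5 = 5.
Iteration 2: components of {Shaft} -> Hub = 5*2 = 10, Motor = 5*5 = 25.
Iteration 3: components of {Hub,Motor} -> Bracket = 25*2 = 50.
Iteration 4: no further components; recursion stops.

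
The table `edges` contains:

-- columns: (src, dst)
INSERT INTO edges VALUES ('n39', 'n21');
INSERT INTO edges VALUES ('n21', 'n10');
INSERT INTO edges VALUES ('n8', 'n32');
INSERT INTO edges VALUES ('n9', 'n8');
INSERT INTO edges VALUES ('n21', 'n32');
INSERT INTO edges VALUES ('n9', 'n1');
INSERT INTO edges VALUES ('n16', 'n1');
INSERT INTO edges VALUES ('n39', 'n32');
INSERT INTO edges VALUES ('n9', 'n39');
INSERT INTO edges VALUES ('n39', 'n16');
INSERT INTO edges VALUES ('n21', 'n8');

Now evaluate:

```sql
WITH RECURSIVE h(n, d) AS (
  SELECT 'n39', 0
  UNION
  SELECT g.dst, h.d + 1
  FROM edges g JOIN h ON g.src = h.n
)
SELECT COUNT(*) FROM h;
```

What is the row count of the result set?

9

Base: (n39, d=0).
Iteration 1: edges from {n39} -> (n16, d=1), (n21, d=1), (n32, d=1).
Iteration 2: edges from {n16,n21,n32} -> (n1, d=2), (n10, d=2), (n32, d=2), (n8, d=2).
Iteration 3: edges from {n1,n10,n32,n8} -> (n32, d=3).
Iteration 4: no outgoing edges from {n32}; recursion stops.
Total rows emitted: 9.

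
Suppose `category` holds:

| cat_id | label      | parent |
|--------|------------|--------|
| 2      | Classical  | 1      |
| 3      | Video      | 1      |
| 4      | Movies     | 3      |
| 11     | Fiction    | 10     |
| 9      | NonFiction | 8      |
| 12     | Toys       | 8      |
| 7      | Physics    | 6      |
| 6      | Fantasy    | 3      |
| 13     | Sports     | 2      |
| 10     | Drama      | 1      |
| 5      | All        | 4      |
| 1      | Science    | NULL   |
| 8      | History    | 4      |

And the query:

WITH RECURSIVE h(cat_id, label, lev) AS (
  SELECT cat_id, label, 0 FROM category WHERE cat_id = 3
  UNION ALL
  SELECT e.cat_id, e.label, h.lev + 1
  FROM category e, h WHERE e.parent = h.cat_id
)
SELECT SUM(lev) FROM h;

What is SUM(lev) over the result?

Base: cat_id=3 (Video) at lev 0.
Iteration 1: rows with parent in {3} -> Movies (id 4, lev 1), Fantasy (id 6, lev 1).
Iteration 2: rows with parent in {4,6} -> All (id 5, lev 2), Physics (id 7, lev 2), History (id 8, lev 2).
Iteration 3: rows with parent in {5,7,8} -> NonFiction (id 9, lev 3), Toys (id 12, lev 3).
Iteration 4: no rows with parent in {9,12}; recursion stops.
SUM(lev) = 0 + 1 + 1 + 2 + 2 + 2 + 3 + 3 = 14.

14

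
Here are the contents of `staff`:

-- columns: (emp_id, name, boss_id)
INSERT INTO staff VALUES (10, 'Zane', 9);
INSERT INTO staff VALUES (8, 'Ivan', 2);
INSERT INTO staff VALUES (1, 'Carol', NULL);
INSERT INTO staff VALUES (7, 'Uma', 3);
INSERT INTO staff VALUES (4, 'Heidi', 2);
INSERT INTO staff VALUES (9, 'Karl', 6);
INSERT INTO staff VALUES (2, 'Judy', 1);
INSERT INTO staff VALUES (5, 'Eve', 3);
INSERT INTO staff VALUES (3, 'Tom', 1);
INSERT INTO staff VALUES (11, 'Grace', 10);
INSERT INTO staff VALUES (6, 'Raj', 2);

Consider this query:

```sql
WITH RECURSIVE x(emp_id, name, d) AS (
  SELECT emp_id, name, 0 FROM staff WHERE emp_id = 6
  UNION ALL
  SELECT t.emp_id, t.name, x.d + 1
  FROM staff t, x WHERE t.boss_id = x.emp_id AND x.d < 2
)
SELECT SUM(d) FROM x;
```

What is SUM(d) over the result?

Base: emp_id=6 (Raj) at d 0.
Iteration 1: rows with boss_id in {6} -> Karl (id 9, d 1).
Iteration 2: rows with boss_id in {9} -> Zane (id 10, d 2).
Iteration 3: d < 2 fails for all current rows; recursion stops.
SUM(d) = 0 + 1 + 2 = 3.

3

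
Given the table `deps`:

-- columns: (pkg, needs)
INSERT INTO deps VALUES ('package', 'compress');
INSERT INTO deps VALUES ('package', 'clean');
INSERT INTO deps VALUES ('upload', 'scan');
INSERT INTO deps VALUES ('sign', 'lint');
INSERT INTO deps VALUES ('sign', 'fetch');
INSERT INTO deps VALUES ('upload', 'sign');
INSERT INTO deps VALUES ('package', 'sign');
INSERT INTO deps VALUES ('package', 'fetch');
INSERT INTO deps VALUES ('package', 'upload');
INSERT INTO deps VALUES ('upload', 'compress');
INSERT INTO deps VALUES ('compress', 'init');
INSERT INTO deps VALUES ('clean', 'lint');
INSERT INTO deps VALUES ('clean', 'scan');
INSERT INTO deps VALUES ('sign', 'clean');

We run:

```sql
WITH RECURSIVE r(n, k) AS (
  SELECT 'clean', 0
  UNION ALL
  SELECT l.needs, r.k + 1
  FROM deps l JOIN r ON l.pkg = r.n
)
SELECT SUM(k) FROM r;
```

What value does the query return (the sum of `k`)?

Base: (clean, k=0).
Iteration 1: edges from {clean} -> (lint, k=1), (scan, k=1).
Iteration 2: no outgoing edges from {lint,scan}; recursion stops.
SUM(k) = 0 + 1 + 1 = 2.

2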